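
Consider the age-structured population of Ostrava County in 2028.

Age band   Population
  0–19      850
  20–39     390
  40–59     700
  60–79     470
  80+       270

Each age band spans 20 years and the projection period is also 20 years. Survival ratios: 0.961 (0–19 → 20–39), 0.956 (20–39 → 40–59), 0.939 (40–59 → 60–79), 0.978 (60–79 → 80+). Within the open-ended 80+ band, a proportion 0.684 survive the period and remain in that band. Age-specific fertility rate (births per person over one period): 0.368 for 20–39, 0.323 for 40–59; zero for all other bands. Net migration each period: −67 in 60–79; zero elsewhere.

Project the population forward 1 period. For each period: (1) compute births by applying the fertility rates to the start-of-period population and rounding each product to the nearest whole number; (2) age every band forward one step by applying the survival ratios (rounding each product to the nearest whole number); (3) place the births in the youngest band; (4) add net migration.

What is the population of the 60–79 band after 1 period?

590

Call the groups 1 to 5, youngest first.
Period 1:
Births: 390 × 0.368 = 144 ; 700 × 0.323 = 226 → total 370
Group 2: 850 × 0.961 = 817
Group 3: 390 × 0.956 = 373
Group 4: 700 × 0.939 = 657
Group 5: 470 × 0.978 + 270 × 0.684 = 460 + 185 = 645
Net migration: Group 4 − 67 → 590
Giving 370 / 817 / 373 / 590 / 645.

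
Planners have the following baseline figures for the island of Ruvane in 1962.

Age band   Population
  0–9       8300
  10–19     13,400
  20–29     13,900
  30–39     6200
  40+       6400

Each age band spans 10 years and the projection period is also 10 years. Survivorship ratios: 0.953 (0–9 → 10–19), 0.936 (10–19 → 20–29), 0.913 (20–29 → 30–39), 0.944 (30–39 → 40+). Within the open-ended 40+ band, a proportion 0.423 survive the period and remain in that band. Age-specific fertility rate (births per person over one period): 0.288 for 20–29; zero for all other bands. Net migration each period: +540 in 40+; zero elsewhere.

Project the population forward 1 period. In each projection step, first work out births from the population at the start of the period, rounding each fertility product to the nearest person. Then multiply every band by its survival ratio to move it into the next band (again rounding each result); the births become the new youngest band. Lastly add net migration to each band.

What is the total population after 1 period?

46246

Call the bands 1 to 5, youngest first.
Period 1:
Births: 13900 * 0.288 = 4003
Band 2: 8300 * 0.953 = 7910
Band 3: 13400 * 0.936 = 12542
Band 4: 13900 * 0.913 = 12691
Band 5: 6200 * 0.944 + 6400 * 0.423 = 5853 + 2707 = 8560
Net migration: Band 5 + 540 → 9100
→ [4003, 7910, 12542, 12691, 9100]
Total after period 1: 4003 + 7910 + 12542 + 12691 + 9100 = 46246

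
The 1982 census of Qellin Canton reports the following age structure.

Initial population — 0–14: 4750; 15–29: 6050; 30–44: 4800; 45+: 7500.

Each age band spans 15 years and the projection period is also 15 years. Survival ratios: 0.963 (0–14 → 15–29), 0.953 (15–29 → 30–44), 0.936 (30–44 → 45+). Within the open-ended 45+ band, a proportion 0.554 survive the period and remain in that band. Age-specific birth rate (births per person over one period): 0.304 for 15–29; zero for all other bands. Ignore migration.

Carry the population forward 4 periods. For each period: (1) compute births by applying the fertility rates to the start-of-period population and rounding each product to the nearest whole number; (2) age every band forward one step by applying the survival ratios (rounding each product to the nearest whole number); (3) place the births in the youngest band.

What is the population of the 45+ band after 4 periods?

[period 1]
Births: 6050 × 0.304 = 1839
15–29: 4750 × 0.963 = 4574
30–44: 6050 × 0.953 = 5766
45+: 4800 × 0.936 + 7500 × 0.554 = 4493 + 4155 = 8648
End of period: [1839, 4574, 5766, 8648]
[period 2]
Births: 4574 × 0.304 = 1390
15–29: 1839 × 0.963 = 1771
30–44: 4574 × 0.953 = 4359
45+: 5766 × 0.936 + 8648 × 0.554 = 5397 + 4791 = 10188
End of period: [1390, 1771, 4359, 10188]
[period 3]
Births: 1771 × 0.304 = 538
15–29: 1390 × 0.963 = 1339
30–44: 1771 × 0.953 = 1688
45+: 4359 × 0.936 + 10188 × 0.554 = 4080 + 5644 = 9724
End of period: [538, 1339, 1688, 9724]
[period 4]
Births: 1339 × 0.304 = 407
15–29: 538 × 0.963 = 518
30–44: 1339 × 0.953 = 1276
45+: 1688 × 0.936 + 9724 × 0.554 = 1580 + 5387 = 6967
End of period: [407, 518, 1276, 6967]

6967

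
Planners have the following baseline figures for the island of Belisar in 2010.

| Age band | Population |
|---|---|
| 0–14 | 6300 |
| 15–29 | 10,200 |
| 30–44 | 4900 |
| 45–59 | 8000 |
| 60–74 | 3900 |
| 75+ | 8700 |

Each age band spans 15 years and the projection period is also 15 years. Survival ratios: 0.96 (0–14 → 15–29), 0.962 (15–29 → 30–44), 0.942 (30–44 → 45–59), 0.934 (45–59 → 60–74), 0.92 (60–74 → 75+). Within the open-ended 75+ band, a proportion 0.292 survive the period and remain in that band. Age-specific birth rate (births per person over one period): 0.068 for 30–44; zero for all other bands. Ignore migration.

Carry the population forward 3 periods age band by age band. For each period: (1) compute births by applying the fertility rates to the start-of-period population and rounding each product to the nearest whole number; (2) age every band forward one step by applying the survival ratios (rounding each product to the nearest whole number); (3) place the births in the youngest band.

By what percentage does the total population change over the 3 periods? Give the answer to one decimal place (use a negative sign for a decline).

-47.7

— Period 1 —
Births: 4900 × 0.068 = 333
15–29: 6300 × 0.96 = 6048
30–44: 10200 × 0.962 = 9812
45–59: 4900 × 0.942 = 4616
60–74: 8000 × 0.934 = 7472
75+: 3900 × 0.92 + 8700 × 0.292 = 3588 + 2540 = 6128
End of period: [333, 6048, 9812, 4616, 7472, 6128]
— Period 2 —
Births: 9812 × 0.068 = 667
15–29: 333 × 0.96 = 320
30–44: 6048 × 0.962 = 5818
45–59: 9812 × 0.942 = 9243
60–74: 4616 × 0.934 = 4311
75+: 7472 × 0.92 + 6128 × 0.292 = 6874 + 1789 = 8663
End of period: [667, 320, 5818, 9243, 4311, 8663]
— Period 3 —
Births: 5818 × 0.068 = 396
15–29: 667 × 0.96 = 640
30–44: 320 × 0.962 = 308
45–59: 5818 × 0.942 = 5481
60–74: 9243 × 0.934 = 8633
75+: 4311 × 0.92 + 8663 × 0.292 = 3966 + 2530 = 6496
End of period: [396, 640, 308, 5481, 8633, 6496]
Total: 42000 → 21954; change = -20046; percentage change = -47.7%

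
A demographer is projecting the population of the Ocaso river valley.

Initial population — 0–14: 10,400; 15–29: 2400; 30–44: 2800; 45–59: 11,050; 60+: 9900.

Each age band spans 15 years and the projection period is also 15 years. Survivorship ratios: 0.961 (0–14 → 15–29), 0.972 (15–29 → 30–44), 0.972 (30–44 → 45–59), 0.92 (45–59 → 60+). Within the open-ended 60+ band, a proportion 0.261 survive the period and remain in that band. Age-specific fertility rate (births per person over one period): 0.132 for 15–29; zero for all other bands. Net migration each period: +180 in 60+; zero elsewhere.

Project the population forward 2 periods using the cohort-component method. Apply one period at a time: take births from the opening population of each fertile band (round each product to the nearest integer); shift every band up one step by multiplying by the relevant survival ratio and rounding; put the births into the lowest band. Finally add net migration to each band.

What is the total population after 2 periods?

Period 1.
Births: 2400 * 0.132 = 317
15–29: 10400 * 0.961 = 9994
30–44: 2400 * 0.972 = 2333
45–59: 2800 * 0.972 = 2722
60+: 11050 * 0.92 + 9900 * 0.261 = 10166 + 2584 = 12750
Net migration: 60+ + 180 → 12930
Giving 317 / 9994 / 2333 / 2722 / 12930.
Period 2.
Births: 9994 * 0.132 = 1319
15–29: 317 * 0.961 = 305
30–44: 9994 * 0.972 = 9714
45–59: 2333 * 0.972 = 2268
60+: 2722 * 0.92 + 12930 * 0.261 = 2504 + 3375 = 5879
Net migration: 60+ + 180 → 6059
Giving 1319 / 305 / 9714 / 2268 / 6059.
Total after period 2: 1319 + 305 + 9714 + 2268 + 6059 = 19665

19665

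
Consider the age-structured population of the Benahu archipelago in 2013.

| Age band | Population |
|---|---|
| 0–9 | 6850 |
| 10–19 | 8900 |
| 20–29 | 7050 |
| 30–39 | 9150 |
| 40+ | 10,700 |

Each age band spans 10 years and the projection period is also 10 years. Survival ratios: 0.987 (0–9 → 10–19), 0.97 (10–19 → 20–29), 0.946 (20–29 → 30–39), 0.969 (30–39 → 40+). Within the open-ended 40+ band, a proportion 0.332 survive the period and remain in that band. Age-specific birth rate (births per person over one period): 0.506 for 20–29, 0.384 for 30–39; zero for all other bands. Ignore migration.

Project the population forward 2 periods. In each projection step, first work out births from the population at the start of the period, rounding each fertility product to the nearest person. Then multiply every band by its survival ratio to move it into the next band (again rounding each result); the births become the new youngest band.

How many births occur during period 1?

7081

— Period 1 —
Births: 7050 × 0.506 = 3567, 9150 × 0.384 = 3514 ⇒ total 7081
10–19: 6850 × 0.987 = 6761
20–29: 8900 × 0.97 = 8633
30–39: 7050 × 0.946 = 6669
40+: 9150 × 0.969 + 10700 × 0.332 = 8866 + 3552 = 12418
Population now: 0–9=7081, 10–19=6761, 20–29=8633, 30–39=6669, 40+=12418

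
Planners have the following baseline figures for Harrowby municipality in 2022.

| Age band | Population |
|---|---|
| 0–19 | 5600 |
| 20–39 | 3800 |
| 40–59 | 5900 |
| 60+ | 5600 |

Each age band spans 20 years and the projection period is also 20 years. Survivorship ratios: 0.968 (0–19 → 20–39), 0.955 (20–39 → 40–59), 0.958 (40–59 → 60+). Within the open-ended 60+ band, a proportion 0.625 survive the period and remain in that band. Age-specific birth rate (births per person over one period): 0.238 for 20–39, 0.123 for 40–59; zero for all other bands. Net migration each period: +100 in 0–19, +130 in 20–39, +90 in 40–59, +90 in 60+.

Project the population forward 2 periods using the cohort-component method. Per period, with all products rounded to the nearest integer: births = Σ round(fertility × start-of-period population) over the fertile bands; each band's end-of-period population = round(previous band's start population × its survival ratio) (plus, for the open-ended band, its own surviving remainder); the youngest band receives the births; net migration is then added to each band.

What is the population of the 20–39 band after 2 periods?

Let band 1 be 0–19 through band 4 = 60+.
Period 1:
Births: 3800 * 0.238 = 904, 5900 * 0.123 = 726 ⇒ total 1630
Band 2: 5600 * 0.968 = 5421
Band 3: 3800 * 0.955 = 3629
Band 4: 5900 * 0.958 + 5600 * 0.625 = 5652 + 3500 = 9152
Net migration: Band 1 + 100 → 1730; Band 2 + 130 → 5551; Band 3 + 90 → 3719; Band 4 + 90 → 9242
End of period: [1730, 5551, 3719, 9242]
Period 2:
Births: 5551 * 0.238 = 1321, 3719 * 0.123 = 457 ⇒ total 1778
Band 2: 1730 * 0.968 = 1675
Band 3: 5551 * 0.955 = 5301
Band 4: 3719 * 0.958 + 9242 * 0.625 = 3563 + 5776 = 9339
Net migration: Band 1 + 100 → 1878; Band 2 + 130 → 1805; Band 3 + 90 → 5391; Band 4 + 90 → 9429
End of period: [1878, 1805, 5391, 9429]

1805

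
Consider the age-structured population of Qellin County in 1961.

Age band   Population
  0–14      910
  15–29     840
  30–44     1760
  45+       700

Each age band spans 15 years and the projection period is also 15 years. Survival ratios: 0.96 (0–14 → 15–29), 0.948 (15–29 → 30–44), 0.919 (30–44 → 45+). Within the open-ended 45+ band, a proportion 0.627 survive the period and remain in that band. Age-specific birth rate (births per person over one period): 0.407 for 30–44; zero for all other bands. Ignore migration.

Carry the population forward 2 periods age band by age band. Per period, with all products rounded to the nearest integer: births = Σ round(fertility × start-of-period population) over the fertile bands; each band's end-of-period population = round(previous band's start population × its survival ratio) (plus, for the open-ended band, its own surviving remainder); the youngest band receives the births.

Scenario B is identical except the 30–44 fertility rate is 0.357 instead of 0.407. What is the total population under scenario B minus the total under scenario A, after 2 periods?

-124

After projecting period 1:
Births: 1760 × 0.407 = 716
15–29: 910 × 0.96 = 874
30–44: 840 × 0.948 = 796
45+: 1760 × 0.919 + 700 × 0.627 = 1617 + 439 = 2056
→ [716, 874, 796, 2056]
After projecting period 2:
Births: 796 × 0.407 = 324
15–29: 716 × 0.96 = 687
30–44: 874 × 0.948 = 829
45+: 796 × 0.919 + 2056 × 0.627 = 732 + 1289 = 2021
→ [324, 687, 829, 2021]
Scenario A total after 2 periods: 3861
Scenario B projection —
After projecting period 1:
Births: 1760 × 0.357 = 628
15–29: 910 × 0.96 = 874
30–44: 840 × 0.948 = 796
45+: 1760 × 0.919 + 700 × 0.627 = 1617 + 439 = 2056
→ [628, 874, 796, 2056]
After projecting period 2:
Births: 796 × 0.357 = 284
15–29: 628 × 0.96 = 603
30–44: 874 × 0.948 = 829
45+: 796 × 0.919 + 2056 × 0.627 = 732 + 1289 = 2021
→ [284, 603, 829, 2021]
Scenario B total after 2 periods: 3737
Difference B − A = 3737 − 3861 = -124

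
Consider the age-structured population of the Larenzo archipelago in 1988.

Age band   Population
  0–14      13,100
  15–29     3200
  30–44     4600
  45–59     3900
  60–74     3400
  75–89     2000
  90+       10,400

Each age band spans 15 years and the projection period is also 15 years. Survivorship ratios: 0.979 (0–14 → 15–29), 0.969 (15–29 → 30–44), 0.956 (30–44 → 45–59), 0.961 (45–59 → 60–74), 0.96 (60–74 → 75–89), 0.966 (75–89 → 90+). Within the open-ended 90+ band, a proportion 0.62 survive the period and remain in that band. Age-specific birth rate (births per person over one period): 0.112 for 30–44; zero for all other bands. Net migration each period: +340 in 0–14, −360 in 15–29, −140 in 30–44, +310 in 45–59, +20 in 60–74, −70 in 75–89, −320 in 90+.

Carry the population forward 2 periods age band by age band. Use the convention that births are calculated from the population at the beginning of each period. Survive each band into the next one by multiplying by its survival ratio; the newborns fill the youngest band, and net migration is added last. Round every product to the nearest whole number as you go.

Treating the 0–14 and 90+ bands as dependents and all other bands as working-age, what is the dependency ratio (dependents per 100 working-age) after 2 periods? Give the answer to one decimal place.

After projecting period 1:
Births: 4600 * 0.112 = 515
15–29: 13100 * 0.979 = 12825
30–44: 3200 * 0.969 = 3101
45–59: 4600 * 0.956 = 4398
60–74: 3900 * 0.961 = 3748
75–89: 3400 * 0.96 = 3264
90+: 2000 * 0.966 + 10400 * 0.62 = 1932 + 6448 = 8380
Net migration: 0–14 + 340 → 855; 15–29 − 360 → 12465; 30–44 − 140 → 2961; 45–59 + 310 → 4708; 60–74 + 20 → 3768; 75–89 − 70 → 3194; 90+ − 320 → 8060
Giving 855 / 12465 / 2961 / 4708 / 3768 / 3194 / 8060.
After projecting period 2:
Births: 2961 * 0.112 = 332
15–29: 855 * 0.979 = 837
30–44: 12465 * 0.969 = 12079
45–59: 2961 * 0.956 = 2831
60–74: 4708 * 0.961 = 4524
75–89: 3768 * 0.96 = 3617
90+: 3194 * 0.966 + 8060 * 0.62 = 3085 + 4997 = 8082
Net migration: 0–14 + 340 → 672; 15–29 − 360 → 477; 30–44 − 140 → 11939; 45–59 + 310 → 3141; 60–74 + 20 → 4544; 75–89 − 70 → 3547; 90+ − 320 → 7762
Giving 672 / 477 / 11939 / 3141 / 4544 / 3547 / 7762.
Dependents (band 0–14 + band 90+) = 672 + 7762 = 8434; working-age = 23648; ratio = 8434/23648 × 100 = 35.7

35.7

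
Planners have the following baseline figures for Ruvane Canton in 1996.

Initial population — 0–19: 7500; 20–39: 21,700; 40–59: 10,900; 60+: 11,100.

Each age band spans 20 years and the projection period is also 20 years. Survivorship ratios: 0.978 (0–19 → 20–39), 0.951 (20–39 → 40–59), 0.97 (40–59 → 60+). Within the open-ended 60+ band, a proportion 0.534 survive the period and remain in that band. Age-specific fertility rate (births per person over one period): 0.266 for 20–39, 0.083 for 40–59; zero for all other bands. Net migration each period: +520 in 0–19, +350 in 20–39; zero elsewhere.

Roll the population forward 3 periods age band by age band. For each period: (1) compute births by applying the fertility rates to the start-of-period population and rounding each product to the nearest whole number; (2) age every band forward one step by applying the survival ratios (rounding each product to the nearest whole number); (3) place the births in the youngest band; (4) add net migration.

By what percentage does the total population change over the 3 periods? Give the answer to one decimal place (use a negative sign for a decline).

After projecting period 1:
Births: 21700 × 0.266 = 5772, 10900 × 0.083 = 905 → total 6677
20–39: 7500 × 0.978 = 7335
40–59: 21700 × 0.951 = 20637
60+: 10900 × 0.97 + 11100 × 0.534 = 10573 + 5927 = 16500
Net migration: 0–19 + 520 → 7197; 20–39 + 350 → 7685
Population now: 0–19=7197, 20–39=7685, 40–59=20637, 60+=16500
After projecting period 2:
Births: 7685 × 0.266 = 2044, 20637 × 0.083 = 1713 → total 3757
20–39: 7197 × 0.978 = 7039
40–59: 7685 × 0.951 = 7308
60+: 20637 × 0.97 + 16500 × 0.534 = 20018 + 8811 = 28829
Net migration: 0–19 + 520 → 4277; 20–39 + 350 → 7389
Population now: 0–19=4277, 20–39=7389, 40–59=7308, 60+=28829
After projecting period 3:
Births: 7389 × 0.266 = 1965, 7308 × 0.083 = 607 → total 2572
20–39: 4277 × 0.978 = 4183
40–59: 7389 × 0.951 = 7027
60+: 7308 × 0.97 + 28829 × 0.534 = 7089 + 15395 = 22484
Net migration: 0–19 + 520 → 3092; 20–39 + 350 → 4533
Population now: 0–19=3092, 20–39=4533, 40–59=7027, 60+=22484
Total: 51200 → 37136; change = -14064; percentage change = -27.5%

-27.5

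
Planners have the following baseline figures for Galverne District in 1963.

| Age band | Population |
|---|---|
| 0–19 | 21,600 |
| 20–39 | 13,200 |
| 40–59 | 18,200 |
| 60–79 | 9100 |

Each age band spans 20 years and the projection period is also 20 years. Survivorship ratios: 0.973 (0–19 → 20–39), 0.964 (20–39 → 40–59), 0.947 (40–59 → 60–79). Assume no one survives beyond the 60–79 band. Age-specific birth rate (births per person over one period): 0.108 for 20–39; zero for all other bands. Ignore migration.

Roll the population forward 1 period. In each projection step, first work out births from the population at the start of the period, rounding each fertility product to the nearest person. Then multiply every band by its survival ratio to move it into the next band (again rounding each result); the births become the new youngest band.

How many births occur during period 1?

— Period 1 —
Births: 13200 * 0.108 = 1426
20–39: 21600 * 0.973 = 21017
40–59: 13200 * 0.964 = 12725
60–79: 18200 * 0.947 = 17235
Population now: 0–19=1426, 20–39=21017, 40–59=12725, 60–79=17235

1426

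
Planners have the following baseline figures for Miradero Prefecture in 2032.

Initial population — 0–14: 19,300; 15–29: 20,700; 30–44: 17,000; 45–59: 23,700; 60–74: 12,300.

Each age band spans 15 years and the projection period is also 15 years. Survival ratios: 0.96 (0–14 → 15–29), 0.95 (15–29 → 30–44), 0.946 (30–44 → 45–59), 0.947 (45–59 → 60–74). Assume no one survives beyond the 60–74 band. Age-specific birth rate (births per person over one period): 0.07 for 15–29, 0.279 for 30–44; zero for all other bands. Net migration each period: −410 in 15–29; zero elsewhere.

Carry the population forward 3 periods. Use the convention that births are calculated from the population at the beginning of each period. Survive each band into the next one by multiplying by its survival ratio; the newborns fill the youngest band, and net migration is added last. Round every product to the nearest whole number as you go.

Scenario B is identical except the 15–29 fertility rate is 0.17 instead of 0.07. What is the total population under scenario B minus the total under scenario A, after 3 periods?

4520

(Bands numbered youngest = 1 to oldest = 5.)
[period 1]
Births: 20700 * 0.07 = 1449  |  17000 * 0.279 = 4743 — total 6192
Band 2: 19300 * 0.96 = 18528
Band 3: 20700 * 0.95 = 19665
Band 4: 17000 * 0.946 = 16082
Band 5: 23700 * 0.947 = 22444
Net migration: Band 2 − 410 → 18118
→ [6192, 18118, 19665, 16082, 22444]
[period 2]
Births: 18118 * 0.07 = 1268  |  19665 * 0.279 = 5487 — total 6755
Band 2: 6192 * 0.96 = 5944
Band 3: 18118 * 0.95 = 17212
Band 4: 19665 * 0.946 = 18603
Band 5: 16082 * 0.947 = 15230
Net migration: Band 2 − 410 → 5534
→ [6755, 5534, 17212, 18603, 15230]
[period 3]
Births: 5534 * 0.07 = 387  |  17212 * 0.279 = 4802 — total 5189
Band 2: 6755 * 0.96 = 6485
Band 3: 5534 * 0.95 = 5257
Band 4: 17212 * 0.946 = 16283
Band 5: 18603 * 0.947 = 17617
Net migration: Band 2 − 410 → 6075
→ [5189, 6075, 5257, 16283, 17617]
Scenario A total after 3 periods: 50421
Scenario B projection —
[period 1]
Births: 20700 * 0.17 = 3519  |  17000 * 0.279 = 4743 — total 8262
Band 2: 19300 * 0.96 = 18528
Band 3: 20700 * 0.95 = 19665
Band 4: 17000 * 0.946 = 16082
Band 5: 23700 * 0.947 = 22444
Net migration: Band 2 − 410 → 18118
→ [8262, 18118, 19665, 16082, 22444]
[period 2]
Births: 18118 * 0.17 = 3080  |  19665 * 0.279 = 5487 — total 8567
Band 2: 8262 * 0.96 = 7932
Band 3: 18118 * 0.95 = 17212
Band 4: 19665 * 0.946 = 18603
Band 5: 16082 * 0.947 = 15230
Net migration: Band 2 − 410 → 7522
→ [8567, 7522, 17212, 18603, 15230]
[period 3]
Births: 7522 * 0.17 = 1279  |  17212 * 0.279 = 4802 — total 6081
Band 2: 8567 * 0.96 = 8224
Band 3: 7522 * 0.95 = 7146
Band 4: 17212 * 0.946 = 16283
Band 5: 18603 * 0.947 = 17617
Net migration: Band 2 − 410 → 7814
→ [6081, 7814, 7146, 16283, 17617]
Scenario B total after 3 periods: 54941
Difference B − A = 54941 − 50421 = 4520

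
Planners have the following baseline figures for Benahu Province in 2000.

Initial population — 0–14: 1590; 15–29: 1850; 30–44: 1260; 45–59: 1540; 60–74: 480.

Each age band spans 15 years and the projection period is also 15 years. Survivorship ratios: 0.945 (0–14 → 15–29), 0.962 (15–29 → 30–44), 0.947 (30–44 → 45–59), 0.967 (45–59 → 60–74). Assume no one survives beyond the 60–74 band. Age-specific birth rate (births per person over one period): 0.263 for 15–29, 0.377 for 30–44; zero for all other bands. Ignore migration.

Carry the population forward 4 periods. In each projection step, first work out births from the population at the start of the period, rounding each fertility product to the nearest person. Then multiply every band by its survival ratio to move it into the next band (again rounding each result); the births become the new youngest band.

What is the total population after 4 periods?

(Bands numbered youngest = 1 to oldest = 5.)
Period 1.
Births: 1850 * 0.263 = 487  |  1260 * 0.377 = 475 — total 962
Band 2: 1590 * 0.945 = 1503
Band 3: 1850 * 0.962 = 1780
Band 4: 1260 * 0.947 = 1193
Band 5: 1540 * 0.967 = 1489
Population now: 0–14=962, 15–29=1503, 30–44=1780, 45–59=1193, 60–74=1489
Period 2.
Births: 1503 * 0.263 = 395  |  1780 * 0.377 = 671 — total 1066
Band 2: 962 * 0.945 = 909
Band 3: 1503 * 0.962 = 1446
Band 4: 1780 * 0.947 = 1686
Band 5: 1193 * 0.967 = 1154
Population now: 0–14=1066, 15–29=909, 30–44=1446, 45–59=1686, 60–74=1154
Period 3.
Births: 909 * 0.263 = 239  |  1446 * 0.377 = 545 — total 784
Band 2: 1066 * 0.945 = 1007
Band 3: 909 * 0.962 = 874
Band 4: 1446 * 0.947 = 1369
Band 5: 1686 * 0.967 = 1630
Population now: 0–14=784, 15–29=1007, 30–44=874, 45–59=1369, 60–74=1630
Period 4.
Births: 1007 * 0.263 = 265  |  874 * 0.377 = 329 — total 594
Band 2: 784 * 0.945 = 741
Band 3: 1007 * 0.962 = 969
Band 4: 874 * 0.947 = 828
Band 5: 1369 * 0.967 = 1324
Population now: 0–14=594, 15–29=741, 30–44=969, 45–59=828, 60–74=1324
Total after period 4: 594 + 741 + 969 + 828 + 1324 = 4456

4456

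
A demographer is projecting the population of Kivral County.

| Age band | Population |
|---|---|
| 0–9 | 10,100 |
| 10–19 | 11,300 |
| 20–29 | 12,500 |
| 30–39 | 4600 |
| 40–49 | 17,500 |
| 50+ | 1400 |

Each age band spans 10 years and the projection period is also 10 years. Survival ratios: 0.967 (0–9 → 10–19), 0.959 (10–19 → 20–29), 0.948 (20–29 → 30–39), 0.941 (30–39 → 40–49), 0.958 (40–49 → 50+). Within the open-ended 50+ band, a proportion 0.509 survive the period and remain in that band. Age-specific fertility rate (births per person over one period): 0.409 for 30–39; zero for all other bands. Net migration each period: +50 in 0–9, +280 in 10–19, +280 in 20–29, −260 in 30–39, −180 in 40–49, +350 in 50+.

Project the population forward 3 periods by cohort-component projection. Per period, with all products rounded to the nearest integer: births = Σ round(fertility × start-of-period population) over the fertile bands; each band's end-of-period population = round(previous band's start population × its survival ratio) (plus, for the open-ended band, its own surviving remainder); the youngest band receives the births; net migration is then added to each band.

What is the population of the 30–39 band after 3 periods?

After projecting period 1:
Births: 4600 × 0.409 = 1881
10–19: 10100 × 0.967 = 9767
20–29: 11300 × 0.959 = 10837
30–39: 12500 × 0.948 = 11850
40–49: 4600 × 0.941 = 4329
50+: 17500 × 0.958 + 1400 × 0.509 = 16765 + 713 = 17478
Net migration: 0–9 + 50 → 1931; 10–19 + 280 → 10047; 20–29 + 280 → 11117; 30–39 − 260 → 11590; 40–49 − 180 → 4149; 50+ + 350 → 17828
End of period: [1931, 10047, 11117, 11590, 4149, 17828]
After projecting period 2:
Births: 11590 × 0.409 = 4740
10–19: 1931 × 0.967 = 1867
20–29: 10047 × 0.959 = 9635
30–39: 11117 × 0.948 = 10539
40–49: 11590 × 0.941 = 10906
50+: 4149 × 0.958 + 17828 × 0.509 = 3975 + 9074 = 13049
Net migration: 0–9 + 50 → 4790; 10–19 + 280 → 2147; 20–29 + 280 → 9915; 30–39 − 260 → 10279; 40–49 − 180 → 10726; 50+ + 350 → 13399
End of period: [4790, 2147, 9915, 10279, 10726, 13399]
After projecting period 3:
Births: 10279 × 0.409 = 4204
10–19: 4790 × 0.967 = 4632
20–29: 2147 × 0.959 = 2059
30–39: 9915 × 0.948 = 9399
40–49: 10279 × 0.941 = 9673
50+: 10726 × 0.958 + 13399 × 0.509 = 10276 + 6820 = 17096
Net migration: 0–9 + 50 → 4254; 10–19 + 280 → 4912; 20–29 + 280 → 2339; 30–39 − 260 → 9139; 40–49 − 180 → 9493; 50+ + 350 → 17446
End of period: [4254, 4912, 2339, 9139, 9493, 17446]

9139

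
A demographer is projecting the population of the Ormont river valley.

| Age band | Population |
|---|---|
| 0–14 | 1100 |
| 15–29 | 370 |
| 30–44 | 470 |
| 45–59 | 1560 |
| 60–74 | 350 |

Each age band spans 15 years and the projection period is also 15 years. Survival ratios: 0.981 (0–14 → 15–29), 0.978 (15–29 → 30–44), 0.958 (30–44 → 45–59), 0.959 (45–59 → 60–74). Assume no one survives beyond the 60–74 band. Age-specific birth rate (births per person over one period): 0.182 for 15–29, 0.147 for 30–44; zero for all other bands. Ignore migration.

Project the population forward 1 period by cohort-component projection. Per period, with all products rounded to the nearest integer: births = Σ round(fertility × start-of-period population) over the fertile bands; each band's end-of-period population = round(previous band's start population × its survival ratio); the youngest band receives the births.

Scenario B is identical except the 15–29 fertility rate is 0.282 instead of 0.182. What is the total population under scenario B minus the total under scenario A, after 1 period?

37

— Period 1 —
Births: 370 * 0.182 = 67, 470 * 0.147 = 69 → total 136
15–29: 1100 * 0.981 = 1079
30–44: 370 * 0.978 = 362
45–59: 470 * 0.958 = 450
60–74: 1560 * 0.959 = 1496
Population now: 0–14=136, 15–29=1079, 30–44=362, 45–59=450, 60–74=1496
Scenario A total after 1 period: 3523
Scenario B projection —
— Period 1 —
Births: 370 * 0.282 = 104, 470 * 0.147 = 69 → total 173
15–29: 1100 * 0.981 = 1079
30–44: 370 * 0.978 = 362
45–59: 470 * 0.958 = 450
60–74: 1560 * 0.959 = 1496
Population now: 0–14=173, 15–29=1079, 30–44=362, 45–59=450, 60–74=1496
Scenario B total after 1 period: 3560
Difference B − A = 3560 − 3523 = 37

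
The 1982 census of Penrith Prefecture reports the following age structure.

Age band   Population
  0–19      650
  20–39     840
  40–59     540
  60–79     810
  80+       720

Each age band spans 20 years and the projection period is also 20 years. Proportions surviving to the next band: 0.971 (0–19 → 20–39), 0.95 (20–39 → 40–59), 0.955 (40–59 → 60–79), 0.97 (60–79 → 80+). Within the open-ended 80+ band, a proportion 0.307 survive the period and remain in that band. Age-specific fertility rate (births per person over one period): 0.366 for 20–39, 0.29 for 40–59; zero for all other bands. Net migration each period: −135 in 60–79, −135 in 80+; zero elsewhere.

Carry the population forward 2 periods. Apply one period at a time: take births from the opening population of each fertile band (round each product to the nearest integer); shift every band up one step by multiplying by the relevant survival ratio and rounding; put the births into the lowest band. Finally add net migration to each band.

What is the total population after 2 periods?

2642

Numbering the groups 1..5 from youngest to oldest:
Period 1.
Births: 840 × 0.366 = 307  |  540 × 0.29 = 157 — total 464
Group 2: 650 × 0.971 = 631
Group 3: 840 × 0.95 = 798
Group 4: 540 × 0.955 = 516
Group 5: 810 × 0.97 + 720 × 0.307 = 786 + 221 = 1007
Net migration: Group 4 − 135 → 381; Group 5 − 135 → 872
→ [464, 631, 798, 381, 872]
Period 2.
Births: 631 × 0.366 = 231  |  798 × 0.29 = 231 — total 462
Group 2: 464 × 0.971 = 451
Group 3: 631 × 0.95 = 599
Group 4: 798 × 0.955 = 762
Group 5: 381 × 0.97 + 872 × 0.307 = 370 + 268 = 638
Net migration: Group 4 − 135 → 627; Group 5 − 135 → 503
→ [462, 451, 599, 627, 503]
Total after period 2: 462 + 451 + 599 + 627 + 503 = 2642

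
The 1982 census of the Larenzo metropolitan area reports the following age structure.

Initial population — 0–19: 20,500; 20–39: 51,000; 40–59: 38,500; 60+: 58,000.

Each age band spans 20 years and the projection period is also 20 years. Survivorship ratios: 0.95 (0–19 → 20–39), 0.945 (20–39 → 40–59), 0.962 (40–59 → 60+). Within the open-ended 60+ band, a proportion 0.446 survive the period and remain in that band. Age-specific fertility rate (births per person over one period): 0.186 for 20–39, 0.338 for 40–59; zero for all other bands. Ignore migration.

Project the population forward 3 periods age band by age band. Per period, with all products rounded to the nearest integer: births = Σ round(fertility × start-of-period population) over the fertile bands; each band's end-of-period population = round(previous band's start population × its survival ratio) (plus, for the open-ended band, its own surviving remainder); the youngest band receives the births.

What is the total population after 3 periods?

After projecting period 1:
Births: 51000 × 0.186 = 9486 ; 38500 × 0.338 = 13013 — total 22499
20–39: 20500 × 0.95 = 19475
40–59: 51000 × 0.945 = 48195
60+: 38500 × 0.962 + 58000 × 0.446 = 37037 + 25868 = 62905
Population now: 0–19=22499, 20–39=19475, 40–59=48195, 60+=62905
After projecting period 2:
Births: 19475 × 0.186 = 3622 ; 48195 × 0.338 = 16290 — total 19912
20–39: 22499 × 0.95 = 21374
40–59: 19475 × 0.945 = 18404
60+: 48195 × 0.962 + 62905 × 0.446 = 46364 + 28056 = 74420
Population now: 0–19=19912, 20–39=21374, 40–59=18404, 60+=74420
After projecting period 3:
Births: 21374 × 0.186 = 3976 ; 18404 × 0.338 = 6221 — total 10197
20–39: 19912 × 0.95 = 18916
40–59: 21374 × 0.945 = 20198
60+: 18404 × 0.962 + 74420 × 0.446 = 17705 + 33191 = 50896
Population now: 0–19=10197, 20–39=18916, 40–59=20198, 60+=50896
Total after period 3: 10197 + 18916 + 20198 + 50896 = 100207

100207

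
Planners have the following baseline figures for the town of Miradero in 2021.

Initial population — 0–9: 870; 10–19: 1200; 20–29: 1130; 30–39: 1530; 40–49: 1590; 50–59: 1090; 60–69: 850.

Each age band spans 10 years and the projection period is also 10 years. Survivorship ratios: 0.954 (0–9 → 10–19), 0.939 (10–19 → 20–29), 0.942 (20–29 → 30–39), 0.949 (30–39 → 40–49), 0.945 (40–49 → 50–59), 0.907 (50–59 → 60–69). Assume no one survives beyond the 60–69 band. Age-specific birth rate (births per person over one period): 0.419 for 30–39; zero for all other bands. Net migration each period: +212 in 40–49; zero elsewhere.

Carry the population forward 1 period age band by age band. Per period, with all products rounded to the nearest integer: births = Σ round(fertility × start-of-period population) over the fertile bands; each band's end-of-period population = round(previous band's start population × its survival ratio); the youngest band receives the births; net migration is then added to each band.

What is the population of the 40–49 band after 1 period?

Let band 1 be 0–9 through band 7 = 60–69.
[period 1]
Births: 1530 × 0.419 = 641
Band 2: 870 × 0.954 = 830
Band 3: 1200 × 0.939 = 1127
Band 4: 1130 × 0.942 = 1064
Band 5: 1530 × 0.949 = 1452
Band 6: 1590 × 0.945 = 1503
Band 7: 1090 × 0.907 = 989
Net migration: Band 5 + 212 → 1664
End of period: [641, 830, 1127, 1064, 1664, 1503, 989]

1664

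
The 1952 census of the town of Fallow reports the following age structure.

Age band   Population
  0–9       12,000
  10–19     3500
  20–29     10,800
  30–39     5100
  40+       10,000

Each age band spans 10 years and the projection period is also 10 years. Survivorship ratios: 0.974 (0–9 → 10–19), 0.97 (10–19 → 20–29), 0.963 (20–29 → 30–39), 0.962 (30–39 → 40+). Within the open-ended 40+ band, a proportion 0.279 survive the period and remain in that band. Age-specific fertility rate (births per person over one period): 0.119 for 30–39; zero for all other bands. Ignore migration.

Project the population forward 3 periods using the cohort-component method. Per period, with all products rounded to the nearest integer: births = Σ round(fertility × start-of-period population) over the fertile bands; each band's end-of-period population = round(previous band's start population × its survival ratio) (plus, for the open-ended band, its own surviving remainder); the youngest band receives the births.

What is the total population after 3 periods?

19621

(Groups numbered youngest = 1 to oldest = 5.)
Period 1.
Births: 5100 × 0.119 = 607
Group 2: 12000 × 0.974 = 11688
Group 3: 3500 × 0.97 = 3395
Group 4: 10800 × 0.963 = 10400
Group 5: 5100 × 0.962 + 10000 × 0.279 = 4906 + 2790 = 7696
End of period: [607, 11688, 3395, 10400, 7696]
Period 2.
Births: 10400 × 0.119 = 1238
Group 2: 607 × 0.974 = 591
Group 3: 11688 × 0.97 = 11337
Group 4: 3395 × 0.963 = 3269
Group 5: 10400 × 0.962 + 7696 × 0.279 = 10005 + 2147 = 12152
End of period: [1238, 591, 11337, 3269, 12152]
Period 3.
Births: 3269 × 0.119 = 389
Group 2: 1238 × 0.974 = 1206
Group 3: 591 × 0.97 = 573
Group 4: 11337 × 0.963 = 10918
Group 5: 3269 × 0.962 + 12152 × 0.279 = 3145 + 3390 = 6535
End of period: [389, 1206, 573, 10918, 6535]
Total after period 3: 389 + 1206 + 573 + 10918 + 6535 = 19621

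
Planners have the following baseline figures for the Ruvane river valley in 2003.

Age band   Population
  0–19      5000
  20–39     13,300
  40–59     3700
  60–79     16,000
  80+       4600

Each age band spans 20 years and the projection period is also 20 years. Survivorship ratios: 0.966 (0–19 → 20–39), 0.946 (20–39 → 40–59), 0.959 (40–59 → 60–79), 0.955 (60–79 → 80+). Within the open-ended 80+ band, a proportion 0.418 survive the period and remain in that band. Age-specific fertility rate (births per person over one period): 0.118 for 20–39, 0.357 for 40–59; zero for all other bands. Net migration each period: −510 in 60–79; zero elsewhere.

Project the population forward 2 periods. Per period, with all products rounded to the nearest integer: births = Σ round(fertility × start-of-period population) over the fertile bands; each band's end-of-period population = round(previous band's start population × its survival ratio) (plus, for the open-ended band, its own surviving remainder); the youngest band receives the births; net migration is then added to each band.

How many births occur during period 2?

Call the groups 1 to 5, youngest first.
— Period 1 —
Births: 13300 * 0.118 = 1569  |  3700 * 0.357 = 1321 ⇒ total 2890
Group 2: 5000 * 0.966 = 4830
Group 3: 13300 * 0.946 = 12582
Group 4: 3700 * 0.959 = 3548
Group 5: 16000 * 0.955 + 4600 * 0.418 = 15280 + 1923 = 17203
Net migration: Group 4 − 510 → 3038
→ [2890, 4830, 12582, 3038, 17203]
— Period 2 —
Births: 4830 * 0.118 = 570  |  12582 * 0.357 = 4492 ⇒ total 5062
Group 2: 2890 * 0.966 = 2792
Group 3: 4830 * 0.946 = 4569
Group 4: 12582 * 0.959 = 12066
Group 5: 3038 * 0.955 + 17203 * 0.418 = 2901 + 7191 = 10092
Net migration: Group 4 − 510 → 11556
→ [5062, 2792, 4569, 11556, 10092]

5062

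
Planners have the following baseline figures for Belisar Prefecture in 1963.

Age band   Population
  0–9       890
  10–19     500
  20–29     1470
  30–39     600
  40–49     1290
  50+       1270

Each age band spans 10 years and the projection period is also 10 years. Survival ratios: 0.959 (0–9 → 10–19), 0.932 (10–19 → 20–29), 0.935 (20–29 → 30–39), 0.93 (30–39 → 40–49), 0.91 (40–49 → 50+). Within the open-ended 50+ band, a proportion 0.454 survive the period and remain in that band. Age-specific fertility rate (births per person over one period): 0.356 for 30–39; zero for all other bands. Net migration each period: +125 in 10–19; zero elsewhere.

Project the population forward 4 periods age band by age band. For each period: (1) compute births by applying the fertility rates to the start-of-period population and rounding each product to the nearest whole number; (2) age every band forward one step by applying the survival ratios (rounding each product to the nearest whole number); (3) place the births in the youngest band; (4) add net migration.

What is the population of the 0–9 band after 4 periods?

304

(Bands numbered youngest = 1 to oldest = 6.)
— Period 1 —
Births: 600 × 0.356 = 214
Band 2: 890 × 0.959 = 854
Band 3: 500 × 0.932 = 466
Band 4: 1470 × 0.935 = 1374
Band 5: 600 × 0.93 = 558
Band 6: 1290 × 0.91 + 1270 × 0.454 = 1174 + 577 = 1751
Net migration: Band 2 + 125 → 979
Population now: 0–9=214, 10–19=979, 20–29=466, 30–39=1374, 40–49=558, 50+=1751
— Period 2 —
Births: 1374 × 0.356 = 489
Band 2: 214 × 0.959 = 205
Band 3: 979 × 0.932 = 912
Band 4: 466 × 0.935 = 436
Band 5: 1374 × 0.93 = 1278
Band 6: 558 × 0.91 + 1751 × 0.454 = 508 + 795 = 1303
Net migration: Band 2 + 125 → 330
Population now: 0–9=489, 10–19=330, 20–29=912, 30–39=436, 40–49=1278, 50+=1303
— Period 3 —
Births: 436 × 0.356 = 155
Band 2: 489 × 0.959 = 469
Band 3: 330 × 0.932 = 308
Band 4: 912 × 0.935 = 853
Band 5: 436 × 0.93 = 405
Band 6: 1278 × 0.91 + 1303 × 0.454 = 1163 + 592 = 1755
Net migration: Band 2 + 125 → 594
Population now: 0–9=155, 10–19=594, 20–29=308, 30–39=853, 40–49=405, 50+=1755
— Period 4 —
Births: 853 × 0.356 = 304
Band 2: 155 × 0.959 = 149
Band 3: 594 × 0.932 = 554
Band 4: 308 × 0.935 = 288
Band 5: 853 × 0.93 = 793
Band 6: 405 × 0.91 + 1755 × 0.454 = 369 + 797 = 1166
Net migration: Band 2 + 125 → 274
Population now: 0–9=304, 10–19=274, 20–29=554, 30–39=288, 40–49=793, 50+=1166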